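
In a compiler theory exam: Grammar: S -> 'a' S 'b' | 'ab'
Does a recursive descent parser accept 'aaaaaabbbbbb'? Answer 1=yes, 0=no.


Grammar accepts strings of the form a^n b^n (n >= 1)
Word: 'aaaaaabbbbbb'
Counting: 6 a's and 6 b's
Check: 6 == 6? Yes
Derivation (S -> aSb applied 5 time(s), then S -> ab): S => aSb => aaSbb => aaaSbbb => aaaaSbbbb => aaaaaSbbbbb => aaaaaabbbbbb
Accepted

1


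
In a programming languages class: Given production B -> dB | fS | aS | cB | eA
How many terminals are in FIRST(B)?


Production: B -> dB | fS | aS | cB | eA
Examining each alternative for leading terminals:
  B -> dB : first terminal = 'd'
  B -> fS : first terminal = 'f'
  B -> aS : first terminal = 'a'
  B -> cB : first terminal = 'c'
  B -> eA : first terminal = 'e'
FIRST(B) = {a, c, d, e, f}
Count: 5

5


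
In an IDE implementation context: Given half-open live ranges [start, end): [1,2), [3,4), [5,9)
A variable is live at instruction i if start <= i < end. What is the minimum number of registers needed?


Live ranges:
  Var0: [1, 2)
  Var1: [3, 4)
  Var2: [5, 9)
Sweep-line events (position, delta, active):
  pos=1 start -> active=1
  pos=2 end -> active=0
  pos=3 start -> active=1
  pos=4 end -> active=0
  pos=5 start -> active=1
  pos=9 end -> active=0
Maximum simultaneous active: 1
Minimum registers needed: 1

1


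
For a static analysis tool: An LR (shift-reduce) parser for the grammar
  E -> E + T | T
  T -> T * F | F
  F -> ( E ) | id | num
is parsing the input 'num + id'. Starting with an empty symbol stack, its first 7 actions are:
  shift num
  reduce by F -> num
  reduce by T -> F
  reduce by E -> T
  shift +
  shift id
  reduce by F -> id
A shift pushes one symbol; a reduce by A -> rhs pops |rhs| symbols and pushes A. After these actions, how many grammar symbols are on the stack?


Tracking the symbol stack through each action:
  Action 1: shift 'num' : push -> stack = [num] (size 1)
  Action 2: reduce by F -> num : pop 1, push F -> stack = [F] (size 1)
  Action 3: reduce by T -> F : pop 1, push T -> stack = [T] (size 1)
  Action 4: reduce by E -> T : pop 1, push E -> stack = [E] (size 1)
  Action 5: shift '+' : push -> stack = [E, +] (size 2)
  Action 6: shift 'id' : push -> stack = [E, +, id] (size 3)
  Action 7: reduce by F -> id : pop 1, push F -> stack = [E, +, F] (size 3)
Final stack size: 3

3


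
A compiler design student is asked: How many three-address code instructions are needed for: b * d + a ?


Expression: b * d + a
Generating three-address code (respecting * over +/- precedence):
  Instruction 1: t1 = b * d
  Instruction 2: t2 = t1 + a
Total instructions: 2

2


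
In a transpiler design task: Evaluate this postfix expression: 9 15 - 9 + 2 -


Processing tokens left to right:
Push 9, Push 15
Pop 9 and 15, compute 9 - 15 = -6, push -6
Push 9
Pop -6 and 9, compute -6 + 9 = 3, push 3
Push 2
Pop 3 and 2, compute 3 - 2 = 1, push 1
Stack result: 1

1


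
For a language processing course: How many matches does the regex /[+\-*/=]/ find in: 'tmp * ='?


Pattern: /[+\-*/=]/ (operators)
Input: 'tmp * ='
Scanning for matches:
  Match 1: '*'
  Match 2: '='
Total matches: 2

2


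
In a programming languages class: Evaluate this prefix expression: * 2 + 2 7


Parsing prefix expression: * 2 + 2 7
Step 1: Innermost operation '+ 2 7'
  2 + 7 = 9
Step 2: Outer operation '* 2 [9]'
  2 * 9 = 18

18


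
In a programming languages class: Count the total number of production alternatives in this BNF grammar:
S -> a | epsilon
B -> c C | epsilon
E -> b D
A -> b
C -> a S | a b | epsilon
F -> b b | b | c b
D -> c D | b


Counting alternatives per rule:
  S: 2 alternative(s)
  B: 2 alternative(s)
  E: 1 alternative(s)
  A: 1 alternative(s)
  C: 3 alternative(s)
  F: 3 alternative(s)
  D: 2 alternative(s)
Sum: 2 + 2 + 1 + 1 + 3 + 3 + 2 = 14

14


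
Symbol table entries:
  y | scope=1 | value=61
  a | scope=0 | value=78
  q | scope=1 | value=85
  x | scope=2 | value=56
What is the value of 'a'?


Searching symbol table for 'a':
  y | scope=1 | value=61
  a | scope=0 | value=78 <- MATCH
  q | scope=1 | value=85
  x | scope=2 | value=56
Found 'a' at scope 0 with value 78

78


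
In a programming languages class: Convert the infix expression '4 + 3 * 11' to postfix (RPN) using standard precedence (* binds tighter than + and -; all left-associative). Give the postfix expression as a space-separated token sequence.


Applying the shunting-yard algorithm:
  Operand 4 -> output
  Push '+' onto operator stack -> op-stack: [+]
  Operand 3 -> output
  Push '*' onto operator stack -> op-stack: [+, *]
  Operand 11 -> output
  End of input: pop '*' to output
  End of input: pop '+' to output
Postfix result: 4 3 11 * +

4 3 11 * +


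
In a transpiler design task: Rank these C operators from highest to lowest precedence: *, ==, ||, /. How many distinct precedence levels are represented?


Looking up precedence for each operator:
  * -> precedence 6
  == -> precedence 3
  || -> precedence 1
  / -> precedence 6
Sorted highest to lowest: *, /, ==, ||
Distinct precedence values: [6, 3, 1]
Number of distinct levels: 3

3


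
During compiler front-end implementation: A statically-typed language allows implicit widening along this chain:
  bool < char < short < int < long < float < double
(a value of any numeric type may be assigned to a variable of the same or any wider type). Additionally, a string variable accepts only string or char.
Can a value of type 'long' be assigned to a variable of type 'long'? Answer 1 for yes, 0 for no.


Target variable type: long
Source value type: long
Numeric ranks: long=4, long=4
Widening allowed iff rank(source) <= rank(target): 4 <= 4? Yes
Result: 1

1


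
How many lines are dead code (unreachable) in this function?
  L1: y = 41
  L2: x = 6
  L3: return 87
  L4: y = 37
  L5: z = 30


Analyzing control flow:
  L1: reachable (before return)
  L2: reachable (before return)
  L3: reachable (return statement)
  L4: DEAD (after return at L3)
  L5: DEAD (after return at L3)
Return at L3, total lines = 5
Dead lines: L4 through L5
Count: 2

2


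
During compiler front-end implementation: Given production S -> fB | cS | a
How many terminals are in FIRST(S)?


Production: S -> fB | cS | a
Examining each alternative for leading terminals:
  S -> fB : first terminal = 'f'
  S -> cS : first terminal = 'c'
  S -> a : first terminal = 'a'
FIRST(S) = {a, c, f}
Count: 3

3


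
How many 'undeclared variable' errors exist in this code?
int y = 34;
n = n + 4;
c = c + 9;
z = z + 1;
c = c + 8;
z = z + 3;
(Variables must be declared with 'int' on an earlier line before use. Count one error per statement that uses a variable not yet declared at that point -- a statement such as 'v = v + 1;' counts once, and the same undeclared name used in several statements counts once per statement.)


Scanning code line by line:
  Line 1: declare 'y' -> declared = ['y']
  Line 2: use 'n' -> ERROR (undeclared)
  Line 3: use 'c' -> ERROR (undeclared)
  Line 4: use 'z' -> ERROR (undeclared)
  Line 5: use 'c' -> ERROR (undeclared)
  Line 6: use 'z' -> ERROR (undeclared)
Total undeclared variable errors: 5

5


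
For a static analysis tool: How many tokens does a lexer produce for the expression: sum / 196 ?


Scanning 'sum / 196'
Token 1: 'sum' -> identifier
Token 2: '/' -> operator
Token 3: '196' -> integer_literal
Total tokens: 3

3


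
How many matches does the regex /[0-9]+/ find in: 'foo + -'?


Pattern: /[0-9]+/ (int literals)
Input: 'foo + -'
Scanning for matches:
Total matches: 0

0


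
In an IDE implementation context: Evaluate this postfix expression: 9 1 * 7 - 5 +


Processing tokens left to right:
Push 9, Push 1
Pop 9 and 1, compute 9 * 1 = 9, push 9
Push 7
Pop 9 and 7, compute 9 - 7 = 2, push 2
Push 5
Pop 2 and 5, compute 2 + 5 = 7, push 7
Stack result: 7

7


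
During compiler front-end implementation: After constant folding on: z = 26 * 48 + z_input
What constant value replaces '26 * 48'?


Identifying constant sub-expression:
  Original: z = 26 * 48 + z_input
  26 and 48 are both compile-time constants
  Evaluating: 26 * 48 = 1248
  After folding: z = 1248 + z_input

1248


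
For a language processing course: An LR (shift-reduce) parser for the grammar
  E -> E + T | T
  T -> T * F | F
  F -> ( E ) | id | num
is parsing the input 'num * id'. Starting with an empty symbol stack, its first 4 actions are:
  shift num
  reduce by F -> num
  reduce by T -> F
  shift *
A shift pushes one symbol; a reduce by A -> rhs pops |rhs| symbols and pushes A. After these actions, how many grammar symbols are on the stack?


Tracking the symbol stack through each action:
  Action 1: shift 'num' : push -> stack = [num] (size 1)
  Action 2: reduce by F -> num : pop 1, push F -> stack = [F] (size 1)
  Action 3: reduce by T -> F : pop 1, push T -> stack = [T] (size 1)
  Action 4: shift '*' : push -> stack = [T, *] (size 2)
Final stack size: 2

2


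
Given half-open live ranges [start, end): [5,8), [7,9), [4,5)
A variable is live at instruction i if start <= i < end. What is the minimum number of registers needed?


Live ranges:
  Var0: [5, 8)
  Var1: [7, 9)
  Var2: [4, 5)
Sweep-line events (position, delta, active):
  pos=4 start -> active=1
  pos=5 end -> active=0
  pos=5 start -> active=1
  pos=7 start -> active=2
  pos=8 end -> active=1
  pos=9 end -> active=0
Maximum simultaneous active: 2
Minimum registers needed: 2

2


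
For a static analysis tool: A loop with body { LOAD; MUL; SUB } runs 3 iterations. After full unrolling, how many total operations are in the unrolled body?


Loop body operations: LOAD, MUL, SUB (3 ops per iteration)
Unrolling 3 iterations:
  Iteration 1: LOAD, MUL, SUB (3 ops)
  Iteration 2: LOAD, MUL, SUB (3 ops)
  Iteration 3: LOAD, MUL, SUB (3 ops)
Total: 3 iterations * 3 ops/iter = 9 operations

9


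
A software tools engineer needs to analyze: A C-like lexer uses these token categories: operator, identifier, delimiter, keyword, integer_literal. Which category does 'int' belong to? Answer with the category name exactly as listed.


Token: 'int'
Checking categories:
  identifier: no
  integer_literal: no
  operator: no
  keyword: YES
  delimiter: no
Category: keyword

keyword


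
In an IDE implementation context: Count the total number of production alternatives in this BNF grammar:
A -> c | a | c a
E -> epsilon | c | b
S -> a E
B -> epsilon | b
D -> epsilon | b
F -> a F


Counting alternatives per rule:
  A: 3 alternative(s)
  E: 3 alternative(s)
  S: 1 alternative(s)
  B: 2 alternative(s)
  D: 2 alternative(s)
  F: 1 alternative(s)
Sum: 3 + 3 + 1 + 2 + 2 + 1 = 12

12


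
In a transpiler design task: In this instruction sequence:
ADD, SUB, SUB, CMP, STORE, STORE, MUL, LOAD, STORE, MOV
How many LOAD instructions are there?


Scanning instruction sequence for LOAD:
  Position 1: ADD
  Position 2: SUB
  Position 3: SUB
  Position 4: CMP
  Position 5: STORE
  Position 6: STORE
  Position 7: MUL
  Position 8: LOAD <- MATCH
  Position 9: STORE
  Position 10: MOV
Matches at positions: [8]
Total LOAD count: 1

1


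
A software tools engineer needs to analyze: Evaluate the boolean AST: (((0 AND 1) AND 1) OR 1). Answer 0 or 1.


Step 1: Evaluate inner node
  0 AND 1 = 0
Step 2: Evaluate next node
  0 AND 1 = 0
Step 3: Evaluate root node
  0 OR 1 = 1

1


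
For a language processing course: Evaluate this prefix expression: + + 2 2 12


Parsing prefix expression: + + 2 2 12
Step 1: Innermost operation '+ 2 2'
  2 + 2 = 4
Step 2: Outer operation '+ [4] 12'
  4 + 12 = 16

16


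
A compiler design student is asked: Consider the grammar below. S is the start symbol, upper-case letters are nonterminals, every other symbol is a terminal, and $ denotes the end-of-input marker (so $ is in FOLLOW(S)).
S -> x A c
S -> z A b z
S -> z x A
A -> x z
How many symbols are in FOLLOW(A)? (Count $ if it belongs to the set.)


S is the start symbol and does not occur in any rule body, so FOLLOW(S) = {$}.
Examining every occurrence of A in a rule body:
  S -> x A c : A is followed by terminal 'c' -> add 'c'
  S -> z A b z : A is followed by terminal 'b' -> add 'b'
  S -> z x A : A is at the right end -> add FOLLOW(S) = {$}
  A -> x z : A does not occur in the body -> contributes nothing
FOLLOW(A) = {b, c, $}
Count: 3

3


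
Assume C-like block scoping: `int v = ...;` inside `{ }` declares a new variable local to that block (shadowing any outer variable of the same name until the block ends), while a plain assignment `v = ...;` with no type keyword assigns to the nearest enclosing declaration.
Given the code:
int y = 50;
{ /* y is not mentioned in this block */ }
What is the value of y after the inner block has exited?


Analyzing scoping rules:
Outer scope: declares y = 50
Inner block: y is neither redeclared nor assigned -> unchanged
After the block -> 50
Result: 50

50


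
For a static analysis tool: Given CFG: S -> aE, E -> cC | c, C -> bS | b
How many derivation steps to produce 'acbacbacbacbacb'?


Grammar: S -> aE, E -> cC | c, C -> bS | b
Deriving 'acbacbacbacbacb':
Step 1: S -> aE => aE
Step 2: E -> cC => acC
Step 3: C -> bS => acbS
Step 4: S -> aE => acbaE
Step 5: E -> cC => acbacC
Step 6: C -> bS => acbacbS
Step 7: S -> aE => acbacbaE
Step 8: E -> cC => acbacbacC
Step 9: C -> bS => acbacbacbS
Step 10: S -> aE => acbacbacbaE
Step 11: E -> cC => acbacbacbacC
Step 12: C -> bS => acbacbacbacbS
Step 13: S -> aE => acbacbacbacbaE
Step 14: E -> cC => acbacbacbacbacC
Step 15: C -> b => acbacbacbacbacb
Total derivation steps: 15

15


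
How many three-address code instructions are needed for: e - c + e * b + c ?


Expression: e - c + e * b + c
Generating three-address code (respecting * over +/- precedence):
  Instruction 1: t1 = e * b
  Instruction 2: t2 = e - c
  Instruction 3: t3 = t2 + t1
  Instruction 4: t4 = t3 + c
Total instructions: 4

4


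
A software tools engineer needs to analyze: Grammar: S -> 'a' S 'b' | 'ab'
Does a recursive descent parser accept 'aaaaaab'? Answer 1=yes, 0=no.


Grammar accepts strings of the form a^n b^n (n >= 1)
Word: 'aaaaaab'
Counting: 6 a's and 1 b's
Check: 6 == 1? No
Mismatch: a-count != b-count
Rejected

0


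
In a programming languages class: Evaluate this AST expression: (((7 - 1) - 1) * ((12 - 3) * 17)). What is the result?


Expression: (((7 - 1) - 1) * ((12 - 3) * 17))
Evaluating step by step:
  7 - 1 = 6
  6 - 1 = 5
  12 - 3 = 9
  9 * 17 = 153
  5 * 153 = 765
Result: 765

765


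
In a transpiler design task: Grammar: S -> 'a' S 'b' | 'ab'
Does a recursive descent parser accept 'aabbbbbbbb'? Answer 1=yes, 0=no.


Grammar accepts strings of the form a^n b^n (n >= 1)
Word: 'aabbbbbbbb'
Counting: 2 a's and 8 b's
Check: 2 == 8? No
Mismatch: a-count != b-count
Rejected

0


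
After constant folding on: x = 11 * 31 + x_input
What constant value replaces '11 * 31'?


Identifying constant sub-expression:
  Original: x = 11 * 31 + x_input
  11 and 31 are both compile-time constants
  Evaluating: 11 * 31 = 341
  After folding: x = 341 + x_input

341


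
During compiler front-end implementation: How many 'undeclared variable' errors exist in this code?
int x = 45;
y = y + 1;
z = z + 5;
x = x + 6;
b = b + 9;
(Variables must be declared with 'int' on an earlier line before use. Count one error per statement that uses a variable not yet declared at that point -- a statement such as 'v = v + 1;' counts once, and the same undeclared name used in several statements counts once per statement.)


Scanning code line by line:
  Line 1: declare 'x' -> declared = ['x']
  Line 2: use 'y' -> ERROR (undeclared)
  Line 3: use 'z' -> ERROR (undeclared)
  Line 4: use 'x' -> OK (declared)
  Line 5: use 'b' -> ERROR (undeclared)
Total undeclared variable errors: 3

3


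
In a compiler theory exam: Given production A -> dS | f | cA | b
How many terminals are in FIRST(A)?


Production: A -> dS | f | cA | b
Examining each alternative for leading terminals:
  A -> dS : first terminal = 'd'
  A -> f : first terminal = 'f'
  A -> cA : first terminal = 'c'
  A -> b : first terminal = 'b'
FIRST(A) = {b, c, d, f}
Count: 4

4


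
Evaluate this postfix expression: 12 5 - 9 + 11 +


Processing tokens left to right:
Push 12, Push 5
Pop 12 and 5, compute 12 - 5 = 7, push 7
Push 9
Pop 7 and 9, compute 7 + 9 = 16, push 16
Push 11
Pop 16 and 11, compute 16 + 11 = 27, push 27
Stack result: 27

27


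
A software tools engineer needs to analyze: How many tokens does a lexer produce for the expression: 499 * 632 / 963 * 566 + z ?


Scanning '499 * 632 / 963 * 566 + z'
Token 1: '499' -> integer_literal
Token 2: '*' -> operator
Token 3: '632' -> integer_literal
Token 4: '/' -> operator
Token 5: '963' -> integer_literal
Token 6: '*' -> operator
Token 7: '566' -> integer_literal
Token 8: '+' -> operator
Token 9: 'z' -> identifier
Total tokens: 9

9


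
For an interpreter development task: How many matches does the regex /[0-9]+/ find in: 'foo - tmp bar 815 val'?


Pattern: /[0-9]+/ (int literals)
Input: 'foo - tmp bar 815 val'
Scanning for matches:
  Match 1: '815'
Total matches: 1

1


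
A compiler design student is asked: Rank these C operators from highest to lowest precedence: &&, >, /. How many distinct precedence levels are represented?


Looking up precedence for each operator:
  && -> precedence 2
  > -> precedence 4
  / -> precedence 6
Sorted highest to lowest: /, >, &&
Distinct precedence values: [6, 4, 2]
Number of distinct levels: 3

3


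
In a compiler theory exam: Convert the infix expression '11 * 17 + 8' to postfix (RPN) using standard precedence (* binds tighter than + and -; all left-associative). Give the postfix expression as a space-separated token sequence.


Applying the shunting-yard algorithm:
  Operand 11 -> output
  Push '*' onto operator stack -> op-stack: [*]
  Operand 17 -> output
  See '+' (prec 1); top '*' (prec 2) >= it -> pop '*' to output
  Push '+' onto operator stack -> op-stack: [+]
  Operand 8 -> output
  End of input: pop '+' to output
Postfix result: 11 17 * 8 +

11 17 * 8 +


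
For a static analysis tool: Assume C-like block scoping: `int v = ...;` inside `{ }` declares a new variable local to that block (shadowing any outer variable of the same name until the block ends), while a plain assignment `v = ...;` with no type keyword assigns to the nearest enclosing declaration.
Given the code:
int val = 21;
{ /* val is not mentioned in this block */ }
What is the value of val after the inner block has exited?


Analyzing scoping rules:
Outer scope: declares val = 21
Inner block: val is neither redeclared nor assigned -> unchanged
After the block -> 21
Result: 21

21


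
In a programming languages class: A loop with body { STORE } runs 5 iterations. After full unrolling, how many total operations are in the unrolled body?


Loop body operations: STORE (1 op per iteration)
Unrolling 5 iterations:
  Iteration 1: STORE (1 ops)
  Iteration 2: STORE (1 ops)
  Iteration 3: STORE (1 ops)
  Iteration 4: STORE (1 ops)
  Iteration 5: STORE (1 ops)
Total: 5 iterations * 1 ops/iter = 5 operations

5


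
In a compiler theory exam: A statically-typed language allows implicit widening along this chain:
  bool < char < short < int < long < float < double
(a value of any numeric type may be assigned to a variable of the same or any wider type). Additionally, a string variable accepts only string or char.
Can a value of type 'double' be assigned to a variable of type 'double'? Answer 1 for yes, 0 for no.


Target variable type: double
Source value type: double
Numeric ranks: double=6, double=6
Widening allowed iff rank(source) <= rank(target): 6 <= 6? Yes
Result: 1

1


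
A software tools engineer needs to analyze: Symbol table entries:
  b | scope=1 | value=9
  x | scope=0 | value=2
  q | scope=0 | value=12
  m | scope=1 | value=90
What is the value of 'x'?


Searching symbol table for 'x':
  b | scope=1 | value=9
  x | scope=0 | value=2 <- MATCH
  q | scope=0 | value=12
  m | scope=1 | value=90
Found 'x' at scope 0 with value 2

2


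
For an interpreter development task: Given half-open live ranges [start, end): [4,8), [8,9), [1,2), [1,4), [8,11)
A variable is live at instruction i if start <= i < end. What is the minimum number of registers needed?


Live ranges:
  Var0: [4, 8)
  Var1: [8, 9)
  Var2: [1, 2)
  Var3: [1, 4)
  Var4: [8, 11)
Sweep-line events (position, delta, active):
  pos=1 start -> active=1
  pos=1 start -> active=2
  pos=2 end -> active=1
  pos=4 end -> active=0
  pos=4 start -> active=1
  pos=8 end -> active=0
  pos=8 start -> active=1
  pos=8 start -> active=2
  pos=9 end -> active=1
  pos=11 end -> active=0
Maximum simultaneous active: 2
Minimum registers needed: 2

2


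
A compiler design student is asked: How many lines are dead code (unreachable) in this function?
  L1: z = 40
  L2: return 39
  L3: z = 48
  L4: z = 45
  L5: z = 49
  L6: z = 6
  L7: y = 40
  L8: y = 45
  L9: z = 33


Analyzing control flow:
  L1: reachable (before return)
  L2: reachable (return statement)
  L3: DEAD (after return at L2)
  L4: DEAD (after return at L2)
  L5: DEAD (after return at L2)
  L6: DEAD (after return at L2)
  L7: DEAD (after return at L2)
  L8: DEAD (after return at L2)
  L9: DEAD (after return at L2)
Return at L2, total lines = 9
Dead lines: L3 through L9
Count: 7

7


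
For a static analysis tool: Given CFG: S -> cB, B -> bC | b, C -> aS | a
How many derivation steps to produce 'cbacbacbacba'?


Grammar: S -> cB, B -> bC | b, C -> aS | a
Deriving 'cbacbacbacba':
Step 1: S -> cB => cB
Step 2: B -> bC => cbC
Step 3: C -> aS => cbaS
Step 4: S -> cB => cbacB
Step 5: B -> bC => cbacbC
Step 6: C -> aS => cbacbaS
Step 7: S -> cB => cbacbacB
Step 8: B -> bC => cbacbacbC
Step 9: C -> aS => cbacbacbaS
Step 10: S -> cB => cbacbacbacB
Step 11: B -> bC => cbacbacbacbC
Step 12: C -> a => cbacbacbacba
Total derivation steps: 12

12


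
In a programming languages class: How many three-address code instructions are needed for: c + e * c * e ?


Expression: c + e * c * e
Generating three-address code (respecting * over +/- precedence):
  Instruction 1: t1 = e * c
  Instruction 2: t2 = t1 * e
  Instruction 3: t3 = c + t2
Total instructions: 3

3


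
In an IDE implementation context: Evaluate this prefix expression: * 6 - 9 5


Parsing prefix expression: * 6 - 9 5
Step 1: Innermost operation '- 9 5'
  9 - 5 = 4
Step 2: Outer operation '* 6 [4]'
  6 * 4 = 24

24


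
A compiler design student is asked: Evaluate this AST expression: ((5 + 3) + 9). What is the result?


Expression: ((5 + 3) + 9)
Evaluating step by step:
  5 + 3 = 8
  8 + 9 = 17
Result: 17

17


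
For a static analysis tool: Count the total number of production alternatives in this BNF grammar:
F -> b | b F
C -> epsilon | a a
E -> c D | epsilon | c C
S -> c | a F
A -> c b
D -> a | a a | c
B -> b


Counting alternatives per rule:
  F: 2 alternative(s)
  C: 2 alternative(s)
  E: 3 alternative(s)
  S: 2 alternative(s)
  A: 1 alternative(s)
  D: 3 alternative(s)
  B: 1 alternative(s)
Sum: 2 + 2 + 3 + 2 + 1 + 3 + 1 = 14

14


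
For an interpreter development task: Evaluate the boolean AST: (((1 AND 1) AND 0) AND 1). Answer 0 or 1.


Step 1: Evaluate inner node
  1 AND 1 = 1
Step 2: Evaluate next node
  1 AND 0 = 0
Step 3: Evaluate root node
  0 AND 1 = 0

0


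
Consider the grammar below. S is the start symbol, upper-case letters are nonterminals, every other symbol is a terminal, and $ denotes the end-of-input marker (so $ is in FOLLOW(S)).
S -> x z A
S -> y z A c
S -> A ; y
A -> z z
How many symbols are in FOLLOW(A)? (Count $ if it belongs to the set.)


S is the start symbol and does not occur in any rule body, so FOLLOW(S) = {$}.
Examining every occurrence of A in a rule body:
  S -> x z A : A is at the right end -> add FOLLOW(S) = {$}
  S -> y z A c : A is followed by terminal 'c' -> add 'c'
  S -> A ; y : A is followed by terminal ';' -> add ';'
  A -> z z : A does not occur in the body -> contributes nothing
FOLLOW(A) = {;, c, $}
Count: 3

3


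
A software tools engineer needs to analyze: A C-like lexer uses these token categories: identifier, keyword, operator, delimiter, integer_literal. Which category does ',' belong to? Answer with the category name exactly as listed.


Token: ','
Checking categories:
  identifier: no
  integer_literal: no
  operator: no
  keyword: no
  delimiter: YES
Category: delimiter

delimiter


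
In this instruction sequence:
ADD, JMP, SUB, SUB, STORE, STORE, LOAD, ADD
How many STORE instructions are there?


Scanning instruction sequence for STORE:
  Position 1: ADD
  Position 2: JMP
  Position 3: SUB
  Position 4: SUB
  Position 5: STORE <- MATCH
  Position 6: STORE <- MATCH
  Position 7: LOAD
  Position 8: ADD
Matches at positions: [5, 6]
Total STORE count: 2

2


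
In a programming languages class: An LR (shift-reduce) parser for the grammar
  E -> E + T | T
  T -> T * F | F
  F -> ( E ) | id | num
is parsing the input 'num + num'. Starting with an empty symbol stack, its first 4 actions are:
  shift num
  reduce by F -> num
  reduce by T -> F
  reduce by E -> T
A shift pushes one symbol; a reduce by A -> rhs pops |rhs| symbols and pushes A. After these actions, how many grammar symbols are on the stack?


Tracking the symbol stack through each action:
  Action 1: shift 'num' : push -> stack = [num] (size 1)
  Action 2: reduce by F -> num : pop 1, push F -> stack = [F] (size 1)
  Action 3: reduce by T -> F : pop 1, push T -> stack = [T] (size 1)
  Action 4: reduce by E -> T : pop 1, push E -> stack = [E] (size 1)
Final stack size: 1

1


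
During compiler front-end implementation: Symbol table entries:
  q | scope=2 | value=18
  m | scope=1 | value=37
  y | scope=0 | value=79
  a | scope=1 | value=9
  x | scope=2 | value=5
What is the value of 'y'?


Searching symbol table for 'y':
  q | scope=2 | value=18
  m | scope=1 | value=37
  y | scope=0 | value=79 <- MATCH
  a | scope=1 | value=9
  x | scope=2 | value=5
Found 'y' at scope 0 with value 79

79


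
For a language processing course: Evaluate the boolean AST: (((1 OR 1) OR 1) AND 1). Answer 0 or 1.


Step 1: Evaluate inner node
  1 OR 1 = 1
Step 2: Evaluate next node
  1 OR 1 = 1
Step 3: Evaluate root node
  1 AND 1 = 1

1


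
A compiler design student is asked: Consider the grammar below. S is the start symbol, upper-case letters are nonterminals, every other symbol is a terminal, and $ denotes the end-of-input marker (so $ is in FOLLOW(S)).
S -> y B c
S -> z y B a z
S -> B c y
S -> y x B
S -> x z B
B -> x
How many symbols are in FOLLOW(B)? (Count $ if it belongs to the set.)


S is the start symbol and does not occur in any rule body, so FOLLOW(S) = {$}.
Examining every occurrence of B in a rule body:
  S -> y B c : B is followed by terminal 'c' -> add 'c'
  S -> z y B a z : B is followed by terminal 'a' -> add 'a'
  S -> B c y : B is followed by terminal 'c' -> add 'c' (already in the set)
  S -> y x B : B is at the right end -> add FOLLOW(S) = {$}
  S -> x z B : B is at the right end -> add FOLLOW(S) = {$} (already in the set)
  B -> x : B does not occur in the body -> contributes nothing
FOLLOW(B) = {a, c, $}
Count: 3

3


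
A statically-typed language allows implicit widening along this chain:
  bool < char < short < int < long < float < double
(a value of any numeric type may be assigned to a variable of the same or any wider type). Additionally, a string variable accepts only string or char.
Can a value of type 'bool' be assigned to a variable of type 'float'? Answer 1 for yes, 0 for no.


Target variable type: float
Source value type: bool
Numeric ranks: bool=0, float=5
Widening allowed iff rank(source) <= rank(target): 0 <= 5? Yes
Result: 1

1


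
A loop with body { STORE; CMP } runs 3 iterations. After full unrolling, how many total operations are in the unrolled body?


Loop body operations: STORE, CMP (2 ops per iteration)
Unrolling 3 iterations:
  Iteration 1: STORE, CMP (2 ops)
  Iteration 2: STORE, CMP (2 ops)
  Iteration 3: STORE, CMP (2 ops)
Total: 3 iterations * 2 ops/iter = 6 operations

6


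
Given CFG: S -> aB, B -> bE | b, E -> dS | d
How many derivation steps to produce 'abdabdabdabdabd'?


Grammar: S -> aB, B -> bE | b, E -> dS | d
Deriving 'abdabdabdabdabd':
Step 1: S -> aB => aB
Step 2: B -> bE => abE
Step 3: E -> dS => abdS
Step 4: S -> aB => abdaB
Step 5: B -> bE => abdabE
Step 6: E -> dS => abdabdS
Step 7: S -> aB => abdabdaB
Step 8: B -> bE => abdabdabE
Step 9: E -> dS => abdabdabdS
Step 10: S -> aB => abdabdabdaB
Step 11: B -> bE => abdabdabdabE
Step 12: E -> dS => abdabdabdabdS
Step 13: S -> aB => abdabdabdabdaB
Step 14: B -> bE => abdabdabdabdabE
Step 15: E -> d => abdabdabdabdabd
Total derivation steps: 15

15


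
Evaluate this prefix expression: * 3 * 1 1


Parsing prefix expression: * 3 * 1 1
Step 1: Innermost operation '* 1 1'
  1 * 1 = 1
Step 2: Outer operation '* 3 [1]'
  3 * 1 = 3

3


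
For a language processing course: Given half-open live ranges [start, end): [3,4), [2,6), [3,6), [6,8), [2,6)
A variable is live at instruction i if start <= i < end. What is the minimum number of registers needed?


Live ranges:
  Var0: [3, 4)
  Var1: [2, 6)
  Var2: [3, 6)
  Var3: [6, 8)
  Var4: [2, 6)
Sweep-line events (position, delta, active):
  pos=2 start -> active=1
  pos=2 start -> active=2
  pos=3 start -> active=3
  pos=3 start -> active=4
  pos=4 end -> active=3
  pos=6 end -> active=2
  pos=6 end -> active=1
  pos=6 end -> active=0
  pos=6 start -> active=1
  pos=8 end -> active=0
Maximum simultaneous active: 4
Minimum registers needed: 4

4


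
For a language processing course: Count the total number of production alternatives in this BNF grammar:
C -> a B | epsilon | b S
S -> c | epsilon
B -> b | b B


Counting alternatives per rule:
  C: 3 alternative(s)
  S: 2 alternative(s)
  B: 2 alternative(s)
Sum: 3 + 2 + 2 = 7

7


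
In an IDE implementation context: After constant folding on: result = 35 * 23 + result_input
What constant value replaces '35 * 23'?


Identifying constant sub-expression:
  Original: result = 35 * 23 + result_input
  35 and 23 are both compile-time constants
  Evaluating: 35 * 23 = 805
  After folding: result = 805 + result_input

805


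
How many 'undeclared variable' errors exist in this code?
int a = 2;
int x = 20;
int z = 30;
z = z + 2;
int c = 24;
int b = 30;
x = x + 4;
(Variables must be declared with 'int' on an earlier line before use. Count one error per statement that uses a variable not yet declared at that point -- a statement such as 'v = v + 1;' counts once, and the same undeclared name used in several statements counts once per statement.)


Scanning code line by line:
  Line 1: declare 'a' -> declared = ['a']
  Line 2: declare 'x' -> declared = ['a', 'x']
  Line 3: declare 'z' -> declared = ['a', 'x', 'z']
  Line 4: use 'z' -> OK (declared)
  Line 5: declare 'c' -> declared = ['a', 'c', 'x', 'z']
  Line 6: declare 'b' -> declared = ['a', 'b', 'c', 'x', 'z']
  Line 7: use 'x' -> OK (declared)
Total undeclared variable errors: 0

0


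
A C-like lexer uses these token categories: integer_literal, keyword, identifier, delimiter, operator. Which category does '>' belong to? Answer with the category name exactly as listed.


Token: '>'
Checking categories:
  identifier: no
  integer_literal: no
  operator: YES
  keyword: no
  delimiter: no
Category: operator

operator


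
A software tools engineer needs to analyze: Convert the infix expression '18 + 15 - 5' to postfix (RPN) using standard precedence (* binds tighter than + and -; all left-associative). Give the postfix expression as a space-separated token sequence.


Applying the shunting-yard algorithm:
  Operand 18 -> output
  Push '+' onto operator stack -> op-stack: [+]
  Operand 15 -> output
  See '-' (prec 1); top '+' (prec 1) >= it -> pop '+' to output
  Push '-' onto operator stack -> op-stack: [-]
  Operand 5 -> output
  End of input: pop '-' to output
Postfix result: 18 15 + 5 -

18 15 + 5 -


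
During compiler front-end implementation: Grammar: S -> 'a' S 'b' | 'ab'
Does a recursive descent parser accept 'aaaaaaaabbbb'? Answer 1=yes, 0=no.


Grammar accepts strings of the form a^n b^n (n >= 1)
Word: 'aaaaaaaabbbb'
Counting: 8 a's and 4 b's
Check: 8 == 4? No
Mismatch: a-count != b-count
Rejected

0


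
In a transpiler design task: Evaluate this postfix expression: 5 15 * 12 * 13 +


Processing tokens left to right:
Push 5, Push 15
Pop 5 and 15, compute 5 * 15 = 75, push 75
Push 12
Pop 75 and 12, compute 75 * 12 = 900, push 900
Push 13
Pop 900 and 13, compute 900 + 13 = 913, push 913
Stack result: 913

913


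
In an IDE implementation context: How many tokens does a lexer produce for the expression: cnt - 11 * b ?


Scanning 'cnt - 11 * b'
Token 1: 'cnt' -> identifier
Token 2: '-' -> operator
Token 3: '11' -> integer_literal
Token 4: '*' -> operator
Token 5: 'b' -> identifier
Total tokens: 5

5


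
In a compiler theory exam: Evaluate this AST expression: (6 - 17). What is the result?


Expression: (6 - 17)
Evaluating step by step:
  6 - 17 = -11
Result: -11

-11


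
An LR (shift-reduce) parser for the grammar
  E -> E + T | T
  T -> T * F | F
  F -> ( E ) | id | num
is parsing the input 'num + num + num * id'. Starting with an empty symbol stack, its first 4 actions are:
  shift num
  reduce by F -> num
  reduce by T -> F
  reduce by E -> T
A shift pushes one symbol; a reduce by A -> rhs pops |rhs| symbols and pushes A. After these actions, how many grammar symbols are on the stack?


Tracking the symbol stack through each action:
  Action 1: shift 'num' : push -> stack = [num] (size 1)
  Action 2: reduce by F -> num : pop 1, push F -> stack = [F] (size 1)
  Action 3: reduce by T -> F : pop 1, push T -> stack = [T] (size 1)
  Action 4: reduce by E -> T : pop 1, push E -> stack = [E] (size 1)
Final stack size: 1

1


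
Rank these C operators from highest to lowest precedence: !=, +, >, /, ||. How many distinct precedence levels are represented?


Looking up precedence for each operator:
  != -> precedence 3
  + -> precedence 5
  > -> precedence 4
  / -> precedence 6
  || -> precedence 1
Sorted highest to lowest: /, +, >, !=, ||
Distinct precedence values: [6, 5, 4, 3, 1]
Number of distinct levels: 5

5


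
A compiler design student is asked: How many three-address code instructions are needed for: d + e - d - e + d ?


Expression: d + e - d - e + d
Generating three-address code (respecting * over +/- precedence):
  Instruction 1: t1 = d + e
  Instruction 2: t2 = t1 - d
  Instruction 3: t3 = t2 - e
  Instruction 4: t4 = t3 + d
Total instructions: 4

4


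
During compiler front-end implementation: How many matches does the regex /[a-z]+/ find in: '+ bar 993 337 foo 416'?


Pattern: /[a-z]+/ (identifiers)
Input: '+ bar 993 337 foo 416'
Scanning for matches:
  Match 1: 'bar'
  Match 2: 'foo'
Total matches: 2

2


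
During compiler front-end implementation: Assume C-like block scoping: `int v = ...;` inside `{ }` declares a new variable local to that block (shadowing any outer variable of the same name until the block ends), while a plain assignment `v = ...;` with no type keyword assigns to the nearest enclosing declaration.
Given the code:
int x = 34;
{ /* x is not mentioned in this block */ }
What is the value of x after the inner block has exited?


Analyzing scoping rules:
Outer scope: declares x = 34
Inner block: x is neither redeclared nor assigned -> unchanged
After the block -> 34
Result: 34

34


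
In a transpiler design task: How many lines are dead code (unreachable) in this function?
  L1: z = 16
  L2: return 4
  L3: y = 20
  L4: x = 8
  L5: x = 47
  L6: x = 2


Analyzing control flow:
  L1: reachable (before return)
  L2: reachable (return statement)
  L3: DEAD (after return at L2)
  L4: DEAD (after return at L2)
  L5: DEAD (after return at L2)
  L6: DEAD (after return at L2)
Return at L2, total lines = 6
Dead lines: L3 through L6
Count: 4

4


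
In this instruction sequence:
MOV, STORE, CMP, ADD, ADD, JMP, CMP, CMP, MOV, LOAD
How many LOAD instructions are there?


Scanning instruction sequence for LOAD:
  Position 1: MOV
  Position 2: STORE
  Position 3: CMP
  Position 4: ADD
  Position 5: ADD
  Position 6: JMP
  Position 7: CMP
  Position 8: CMP
  Position 9: MOV
  Position 10: LOAD <- MATCH
Matches at positions: [10]
Total LOAD count: 1

1


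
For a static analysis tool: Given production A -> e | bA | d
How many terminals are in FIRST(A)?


Production: A -> e | bA | d
Examining each alternative for leading terminals:
  A -> e : first terminal = 'e'
  A -> bA : first terminal = 'b'
  A -> d : first terminal = 'd'
FIRST(A) = {b, d, e}
Count: 3

3


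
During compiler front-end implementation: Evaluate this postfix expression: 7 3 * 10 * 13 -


Processing tokens left to right:
Push 7, Push 3
Pop 7 and 3, compute 7 * 3 = 21, push 21
Push 10
Pop 21 and 10, compute 21 * 10 = 210, push 210
Push 13
Pop 210 and 13, compute 210 - 13 = 197, push 197
Stack result: 197

197


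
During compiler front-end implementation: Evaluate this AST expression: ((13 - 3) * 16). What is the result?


Expression: ((13 - 3) * 16)
Evaluating step by step:
  13 - 3 = 10
  10 * 16 = 160
Result: 160

160


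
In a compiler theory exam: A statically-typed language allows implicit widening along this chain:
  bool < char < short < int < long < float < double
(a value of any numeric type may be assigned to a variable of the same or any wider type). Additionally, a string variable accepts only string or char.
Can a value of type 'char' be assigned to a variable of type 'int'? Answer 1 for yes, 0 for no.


Target variable type: int
Source value type: char
Numeric ranks: char=1, int=3
Widening allowed iff rank(source) <= rank(target): 1 <= 3? Yes
Result: 1

1


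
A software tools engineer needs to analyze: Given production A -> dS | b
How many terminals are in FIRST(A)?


Production: A -> dS | b
Examining each alternative for leading terminals:
  A -> dS : first terminal = 'd'
  A -> b : first terminal = 'b'
FIRST(A) = {b, d}
Count: 2

2


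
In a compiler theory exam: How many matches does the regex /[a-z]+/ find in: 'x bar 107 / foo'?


Pattern: /[a-z]+/ (identifiers)
Input: 'x bar 107 / foo'
Scanning for matches:
  Match 1: 'x'
  Match 2: 'bar'
  Match 3: 'foo'
Total matches: 3

3


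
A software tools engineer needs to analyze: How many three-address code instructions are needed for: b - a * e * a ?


Expression: b - a * e * a
Generating three-address code (respecting * over +/- precedence):
  Instruction 1: t1 = a * e
  Instruction 2: t2 = t1 * a
  Instruction 3: t3 = b - t2
Total instructions: 3

3


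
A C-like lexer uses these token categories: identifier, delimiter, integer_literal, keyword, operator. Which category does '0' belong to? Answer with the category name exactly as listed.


Token: '0'
Checking categories:
  identifier: no
  integer_literal: YES
  operator: no
  keyword: no
  delimiter: no
Category: integer_literal

integer_literal


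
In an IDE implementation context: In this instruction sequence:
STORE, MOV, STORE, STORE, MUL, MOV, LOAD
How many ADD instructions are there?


Scanning instruction sequence for ADD:
  Position 1: STORE
  Position 2: MOV
  Position 3: STORE
  Position 4: STORE
  Position 5: MUL
  Position 6: MOV
  Position 7: LOAD
Matches at positions: []
Total ADD count: 0

0


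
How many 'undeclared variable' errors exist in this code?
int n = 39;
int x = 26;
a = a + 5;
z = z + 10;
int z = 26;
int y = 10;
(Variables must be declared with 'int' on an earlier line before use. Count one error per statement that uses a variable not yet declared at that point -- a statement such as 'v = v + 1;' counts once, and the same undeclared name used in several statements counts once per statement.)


Scanning code line by line:
  Line 1: declare 'n' -> declared = ['n']
  Line 2: declare 'x' -> declared = ['n', 'x']
  Line 3: use 'a' -> ERROR (undeclared)
  Line 4: use 'z' -> ERROR (undeclared)
  Line 5: declare 'z' -> declared = ['n', 'x', 'z']
  Line 6: declare 'y' -> declared = ['n', 'x', 'y', 'z']
Total undeclared variable errors: 2

2
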